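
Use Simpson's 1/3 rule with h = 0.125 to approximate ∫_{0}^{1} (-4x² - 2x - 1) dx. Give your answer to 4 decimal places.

h = (1 − 0)/8 = 0.125.
Nodes x₀,…,x₈ = 0, 0.125, 0.25, 0.375, 0.5, 0.625, 0.75, 0.875, 1.
f(x) = -4x² - 2x - 1: f₀=-1, f₁=-1.3125, f₂=-1.75, f₃=-2.3125, f₄=-3, f₅=-3.8125, f₆=-4.75, f₇=-5.8125, f₈=-7.
(h/3)·[f₀ + 4f₁ + 2f₂ + 4f₃ + 2f₄ + 4f₅ + 2f₆ + 4f₇ + f₈] = 0.041667·(-80) = -3.3333.

-3.3333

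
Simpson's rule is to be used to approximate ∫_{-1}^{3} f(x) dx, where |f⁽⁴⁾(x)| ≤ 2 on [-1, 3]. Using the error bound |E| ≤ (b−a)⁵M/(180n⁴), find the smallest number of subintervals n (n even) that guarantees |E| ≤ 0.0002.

Need 2048/(180n⁴) ≤ 0.0002.
n⁴ ≥ 2048/(180·0.0002) = 56888.9 ⇒ n ≥ 15.4439, so the smallest even n is 16. (n must be even for Simpson's rule.)

16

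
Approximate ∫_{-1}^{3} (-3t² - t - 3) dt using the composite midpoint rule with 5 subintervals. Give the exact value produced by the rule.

h = (3 − (-1))/5 = 0.8.
Midpoints m₁,…,m₅ = -0.6, 0.2, 1, 1.8, 2.6.
f(m₁)=-3.48, f(m₂)=-3.32, f(m₃)=-7, f(m₄)=-14.52, f(m₅)=-25.88.
h·[f(m₁) + f(m₂) + f(m₃) + f(m₄) + f(m₅)] = 0.8·(-54.2) = -43.36.

-43.36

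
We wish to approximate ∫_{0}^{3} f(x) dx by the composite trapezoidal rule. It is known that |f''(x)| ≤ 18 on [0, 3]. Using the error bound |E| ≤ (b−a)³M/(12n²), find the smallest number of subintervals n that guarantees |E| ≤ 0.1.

21

Need 486/(12n²) ≤ 0.1.
n² ≥ 486/(12·0.1) = 405 ⇒ n ≥ 20.1246, so the smallest n is 21.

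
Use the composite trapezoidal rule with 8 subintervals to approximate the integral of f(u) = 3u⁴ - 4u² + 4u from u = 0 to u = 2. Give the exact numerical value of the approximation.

16.94921875

h = (2 − 0)/8 = 0.25.
Nodes u₀,…,u₈ = 0, 0.25, 0.5, 0.75, 1, 1.25, 1.5, 1.75, 2.
f(u) = 3u⁴ - 4u² + 4u: f₀=0, f₁=0.76171875, f₂=1.1875, f₃=1.69921875, f₄=3, f₅=6.07421875, f₆=12.1875, f₇=22.88671875, f₈=40.
(h/2)·[f₀ + 2f₁ + 2f₂ + 2f₃ + 2f₄ + 2f₅ + 2f₆ + 2f₇ + f₈] = 0.125·(135.59375) = 16.94921875.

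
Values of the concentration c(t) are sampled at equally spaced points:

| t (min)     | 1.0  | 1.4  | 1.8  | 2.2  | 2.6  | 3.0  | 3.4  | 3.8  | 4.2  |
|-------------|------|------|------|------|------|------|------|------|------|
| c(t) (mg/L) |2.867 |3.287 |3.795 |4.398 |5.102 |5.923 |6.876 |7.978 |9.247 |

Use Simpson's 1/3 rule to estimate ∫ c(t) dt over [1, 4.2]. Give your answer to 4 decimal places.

17.3339

h = 0.4, n = 8.
(h/3)·[y₀ + 4y₁ + 2y₂ + 4y₃ + 2y₄ + 4y₅ + 2y₆ + 4y₇ + y₈] = 0.133333·(130.004) = 17.3339.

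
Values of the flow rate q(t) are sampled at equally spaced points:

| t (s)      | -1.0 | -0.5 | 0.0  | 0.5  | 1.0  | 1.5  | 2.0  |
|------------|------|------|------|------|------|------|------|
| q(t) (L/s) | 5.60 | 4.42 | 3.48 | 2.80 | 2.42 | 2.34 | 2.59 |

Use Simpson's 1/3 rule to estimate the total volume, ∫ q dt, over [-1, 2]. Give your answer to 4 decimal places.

h = 0.5, n = 6.
(h/3)·[y₀ + 4y₁ + 2y₂ + 4y₃ + 2y₄ + 4y₅ + y₆] = 0.166667·(58.23) = 9.7050.

9.7050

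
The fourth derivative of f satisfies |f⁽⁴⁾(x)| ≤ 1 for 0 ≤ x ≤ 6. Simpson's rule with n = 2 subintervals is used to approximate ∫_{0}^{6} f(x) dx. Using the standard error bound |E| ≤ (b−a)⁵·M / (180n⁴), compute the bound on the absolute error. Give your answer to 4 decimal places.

2.7000

|E| ≤ (6)⁵·1 / (180·2⁴) = 7776/2880 = 2.7000.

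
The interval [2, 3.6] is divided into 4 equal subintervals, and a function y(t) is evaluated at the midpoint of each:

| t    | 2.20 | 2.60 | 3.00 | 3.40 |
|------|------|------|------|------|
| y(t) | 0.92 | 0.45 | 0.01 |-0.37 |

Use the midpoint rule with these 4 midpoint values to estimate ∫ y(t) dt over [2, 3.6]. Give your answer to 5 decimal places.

0.40400

h = 0.4, n = 4.
h·[y(m₁) + y(m₂) + y(m₃) + y(m₄)] = 0.4·(1.01) = 0.40400.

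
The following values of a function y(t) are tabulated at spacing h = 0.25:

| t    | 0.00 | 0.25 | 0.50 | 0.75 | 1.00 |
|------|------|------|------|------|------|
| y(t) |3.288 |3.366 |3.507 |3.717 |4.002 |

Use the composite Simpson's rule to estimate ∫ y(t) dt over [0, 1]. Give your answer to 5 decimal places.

h = 0.25, n = 4.
(h/3)·[y₀ + 4y₁ + 2y₂ + 4y₃ + y₄] = 0.083333·(42.636) = 3.55300.

3.55300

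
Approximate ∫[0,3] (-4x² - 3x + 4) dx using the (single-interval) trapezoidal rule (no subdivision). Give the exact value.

-55.5

T = (b−a)/2 · [f(0) + f(3)] = 1.5·[4 + (-41)] = -55.5.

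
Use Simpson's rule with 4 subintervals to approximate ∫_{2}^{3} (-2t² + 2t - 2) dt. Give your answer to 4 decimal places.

h = (3 − 2)/4 = 0.25.
Nodes t₀,…,t₄ = 2, 2.25, 2.5, 2.75, 3.
f(t) = -2t² + 2t - 2: f₀=-6, f₁=-7.625, f₂=-9.5, f₃=-11.625, f₄=-14.
(h/3)·[f₀ + 4f₁ + 2f₂ + 4f₃ + f₄] = 0.083333·(-116) = -9.6667.

-9.6667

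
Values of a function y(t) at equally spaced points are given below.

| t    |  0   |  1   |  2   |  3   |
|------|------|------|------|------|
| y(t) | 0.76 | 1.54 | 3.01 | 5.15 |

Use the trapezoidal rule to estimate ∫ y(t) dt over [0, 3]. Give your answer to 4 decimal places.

7.5050

h = 1, n = 3.
(h/2)·[y₀ + 2y₁ + 2y₂ + y₃] = 0.5·(15.01) = 7.5050.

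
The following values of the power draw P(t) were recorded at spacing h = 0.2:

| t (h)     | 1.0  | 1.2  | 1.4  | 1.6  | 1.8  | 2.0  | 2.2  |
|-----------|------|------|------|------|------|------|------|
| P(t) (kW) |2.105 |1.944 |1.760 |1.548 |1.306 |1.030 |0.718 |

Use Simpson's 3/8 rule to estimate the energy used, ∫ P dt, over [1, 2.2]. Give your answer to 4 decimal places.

1.8029

h = 0.2, n = 6.
(3h/8)·[y₀ + 3y₁ + 3y₂ + 2y₃ + 3y₄ + 3y₅ + y₆] = 0.075·(24.039) = 1.8029.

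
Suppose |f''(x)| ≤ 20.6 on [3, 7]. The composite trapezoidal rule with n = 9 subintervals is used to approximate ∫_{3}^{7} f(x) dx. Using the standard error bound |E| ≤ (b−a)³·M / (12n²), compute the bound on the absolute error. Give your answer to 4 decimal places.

1.3564

|E| ≤ (4)³·20.6 / (12·9²) = 1318.4/972 = 1.3564.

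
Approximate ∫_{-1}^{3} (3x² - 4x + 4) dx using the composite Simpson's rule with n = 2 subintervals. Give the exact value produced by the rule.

28

h = (3 − (-1))/2 = 2.
Nodes x₀,…,x₂ = -1, 1, 3.
f(x) = 3x² - 4x + 4: f₀=11, f₁=3, f₂=19.
(h/3)·[f₀ + 4f₁ + f₂] = 0.666667·(42) = 28.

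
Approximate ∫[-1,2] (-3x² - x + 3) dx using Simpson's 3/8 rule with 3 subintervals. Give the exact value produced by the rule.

-1.5

h = (2 − (-1))/3 = 1.
Nodes x₀,…,x₃ = -1, 0, 1, 2.
f(x) = -3x² - x + 3: f₀=1, f₁=3, f₂=-1, f₃=-11.
(3h/8)·[f₀ + 3f₁ + 3f₂ + f₃] = 0.375·(-4) = -1.5.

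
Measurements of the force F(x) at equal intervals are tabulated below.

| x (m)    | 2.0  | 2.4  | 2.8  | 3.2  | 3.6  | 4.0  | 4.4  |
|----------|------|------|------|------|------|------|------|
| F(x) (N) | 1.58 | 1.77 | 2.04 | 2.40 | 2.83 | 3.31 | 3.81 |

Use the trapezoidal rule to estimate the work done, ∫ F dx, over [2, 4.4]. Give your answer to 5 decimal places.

6.01800

h = 0.4, n = 6.
(h/2)·[y₀ + 2y₁ + 2y₂ + 2y₃ + 2y₄ + 2y₅ + y₆] = 0.2·(30.09) = 6.01800.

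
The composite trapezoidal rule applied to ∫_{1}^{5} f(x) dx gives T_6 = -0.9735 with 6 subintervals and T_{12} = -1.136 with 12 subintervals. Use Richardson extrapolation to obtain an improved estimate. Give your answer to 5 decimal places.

-1.19017

R = (4·T_{12} − T_6) / 3 = (4·(-1.136) − (-0.9735))/3 = (-3.5705)/3 = -1.19017.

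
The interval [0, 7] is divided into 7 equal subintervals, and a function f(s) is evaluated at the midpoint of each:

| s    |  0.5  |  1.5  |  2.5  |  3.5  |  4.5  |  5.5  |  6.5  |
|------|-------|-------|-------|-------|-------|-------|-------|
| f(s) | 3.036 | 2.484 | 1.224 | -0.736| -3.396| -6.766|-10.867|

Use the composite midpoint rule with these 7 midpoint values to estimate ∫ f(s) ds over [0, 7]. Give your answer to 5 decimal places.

h = 1, n = 7.
h·[y(m₁) + y(m₂) + y(m₃) + y(m₄) + y(m₅) + y(m₆) + y(m₇)] = 1·(-15.021) = -15.02100.

-15.02100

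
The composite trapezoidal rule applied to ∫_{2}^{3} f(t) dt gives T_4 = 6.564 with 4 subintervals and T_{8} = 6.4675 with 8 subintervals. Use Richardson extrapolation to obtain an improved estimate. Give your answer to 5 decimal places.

6.43533

R = (4·T_{8} − T_4) / 3 = (4·6.4675 − 6.564)/3 = (19.3060)/3 = 6.43533.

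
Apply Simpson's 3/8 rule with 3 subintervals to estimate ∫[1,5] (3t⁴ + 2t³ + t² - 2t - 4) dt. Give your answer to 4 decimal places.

h = (5 − 1)/3 = 1.333333.
Nodes t₀,…,t₃ = 1, 2.333333, 3.666667, 5.
f(t) = 3t⁴ + 2t³ + t² - 2t - 4: f₀=0, f₁=111.111111, f₂=642.962963, f₃=2136.
(3h/8)·[f₀ + 3f₁ + 3f₂ + f₃] = 0.5·(4398.222222) = 2199.1111.

2199.1111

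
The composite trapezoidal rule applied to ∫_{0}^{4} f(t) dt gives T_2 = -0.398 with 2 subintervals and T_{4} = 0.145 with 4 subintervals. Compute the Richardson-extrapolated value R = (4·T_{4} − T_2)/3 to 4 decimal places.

R = (4·T_{4} − T_2) / 3 = (4·0.145 − (-0.398))/3 = (0.978)/3 = 0.3260.

0.3260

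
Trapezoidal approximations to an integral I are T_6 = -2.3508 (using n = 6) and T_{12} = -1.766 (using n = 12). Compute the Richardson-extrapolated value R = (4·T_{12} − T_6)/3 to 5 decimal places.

-1.57107

R = (4·T_{12} − T_6) / 3 = (4·(-1.766) − (-2.3508))/3 = (-4.7132)/3 = -1.57107.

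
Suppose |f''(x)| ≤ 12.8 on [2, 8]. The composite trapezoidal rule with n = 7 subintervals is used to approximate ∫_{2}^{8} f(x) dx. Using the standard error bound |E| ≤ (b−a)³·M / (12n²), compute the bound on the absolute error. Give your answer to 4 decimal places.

|E| ≤ (6)³·12.8 / (12·7²) = 2764.8/588 = 4.7020.

4.7020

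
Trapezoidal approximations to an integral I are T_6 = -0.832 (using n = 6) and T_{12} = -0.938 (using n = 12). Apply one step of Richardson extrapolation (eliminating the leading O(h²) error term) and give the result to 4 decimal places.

-0.9733

R = (4·T_{12} − T_6) / 3 = (4·(-0.938) − (-0.832))/3 = (-2.920)/3 = -0.9733.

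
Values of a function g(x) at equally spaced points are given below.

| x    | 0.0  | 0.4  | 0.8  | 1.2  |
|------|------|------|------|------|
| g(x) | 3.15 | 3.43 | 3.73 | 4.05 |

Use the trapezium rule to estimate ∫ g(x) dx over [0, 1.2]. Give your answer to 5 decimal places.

4.30400

h = 0.4, n = 3.
(h/2)·[y₀ + 2y₁ + 2y₂ + y₃] = 0.2·(21.52) = 4.30400.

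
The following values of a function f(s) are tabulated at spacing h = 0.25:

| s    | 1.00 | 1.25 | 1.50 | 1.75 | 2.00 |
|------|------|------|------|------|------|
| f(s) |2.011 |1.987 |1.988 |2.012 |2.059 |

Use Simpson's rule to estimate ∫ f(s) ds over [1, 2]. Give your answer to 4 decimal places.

h = 0.25, n = 4.
(h/3)·[y₀ + 4y₁ + 2y₂ + 4y₃ + y₄] = 0.083333·(24.042) = 2.0035.

2.0035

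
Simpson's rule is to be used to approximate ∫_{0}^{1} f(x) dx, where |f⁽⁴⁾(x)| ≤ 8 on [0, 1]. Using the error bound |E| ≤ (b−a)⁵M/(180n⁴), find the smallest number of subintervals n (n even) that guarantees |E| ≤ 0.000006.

10

Need 8/(180n⁴) ≤ 0.000006.
n⁴ ≥ 8/(180·0.000006) = 7407.41 ⇒ n ≥ 9.2772, so the smallest even n is 10. (n must be even for Simpson's rule.)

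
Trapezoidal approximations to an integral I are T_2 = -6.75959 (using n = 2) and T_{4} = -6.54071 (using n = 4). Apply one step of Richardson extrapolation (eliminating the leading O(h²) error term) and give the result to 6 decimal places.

R = (4·T_{4} − T_2) / 3 = (4·(-6.54071) − (-6.75959))/3 = (-19.40325)/3 = -6.467750.

-6.467750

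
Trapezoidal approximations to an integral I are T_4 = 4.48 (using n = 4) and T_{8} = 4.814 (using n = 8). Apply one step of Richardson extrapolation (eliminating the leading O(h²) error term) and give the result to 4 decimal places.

4.9253

R = (4·T_{8} − T_4) / 3 = (4·4.814 − 4.48)/3 = (14.776)/3 = 4.9253.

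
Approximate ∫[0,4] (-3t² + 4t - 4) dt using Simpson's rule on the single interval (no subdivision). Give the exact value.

-48

S = (b−a)/6 · [f(0) + 4f(2) + f(4)] = 0.666667·[(-4) + 4·(-8) + (-36)] = -48.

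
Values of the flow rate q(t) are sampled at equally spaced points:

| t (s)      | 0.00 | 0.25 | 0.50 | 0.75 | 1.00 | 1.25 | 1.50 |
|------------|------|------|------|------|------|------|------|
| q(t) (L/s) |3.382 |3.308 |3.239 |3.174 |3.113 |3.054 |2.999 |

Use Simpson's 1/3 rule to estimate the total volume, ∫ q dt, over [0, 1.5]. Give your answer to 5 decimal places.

h = 0.25, n = 6.
(h/3)·[y₀ + 4y₁ + 2y₂ + 4y₃ + 2y₄ + 4y₅ + y₆] = 0.083333·(57.229) = 4.76908.

4.76908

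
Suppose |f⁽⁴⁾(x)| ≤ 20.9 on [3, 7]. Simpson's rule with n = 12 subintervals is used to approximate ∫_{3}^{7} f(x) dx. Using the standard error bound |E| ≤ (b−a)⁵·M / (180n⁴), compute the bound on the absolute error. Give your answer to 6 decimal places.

|E| ≤ (4)⁵·20.9 / (180·12⁴) = 21401.6/3732480 = 0.005734.

0.005734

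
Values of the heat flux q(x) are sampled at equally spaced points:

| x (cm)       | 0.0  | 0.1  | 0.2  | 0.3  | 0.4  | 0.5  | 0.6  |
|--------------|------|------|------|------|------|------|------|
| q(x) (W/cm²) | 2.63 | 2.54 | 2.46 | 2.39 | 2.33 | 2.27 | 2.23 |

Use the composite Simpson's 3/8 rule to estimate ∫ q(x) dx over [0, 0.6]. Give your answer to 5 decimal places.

h = 0.1, n = 6.
(3h/8)·[y₀ + 3y₁ + 3y₂ + 2y₃ + 3y₄ + 3y₅ + y₆] = 0.0375·(38.44) = 1.44150.

1.44150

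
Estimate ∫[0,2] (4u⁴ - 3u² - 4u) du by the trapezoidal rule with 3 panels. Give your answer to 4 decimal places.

h = (2 − 0)/3 = 0.666667.
Nodes u₀,…,u₃ = 0, 0.666667, 1.333333, 2.
f(u) = 4u⁴ - 3u² - 4u: f₀=0, f₁=-3.209877, f₂=1.975309, f₃=44.
(h/2)·[f₀ + 2f₁ + 2f₂ + f₃] = 0.333333·(41.530864) = 13.8436.

13.8436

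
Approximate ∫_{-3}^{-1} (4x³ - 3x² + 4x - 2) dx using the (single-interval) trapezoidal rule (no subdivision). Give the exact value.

T = (b−a)/2 · [f(-3) + f(-1)] = 1·[(-149) + (-13)] = -162.

-162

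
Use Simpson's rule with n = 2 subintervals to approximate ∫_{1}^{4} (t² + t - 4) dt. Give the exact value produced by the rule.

h = (4 − 1)/2 = 1.5.
Nodes t₀,…,t₂ = 1, 2.5, 4.
f(t) = t² + t - 4: f₀=-2, f₁=4.75, f₂=16.
(h/3)·[f₀ + 4f₁ + f₂] = 0.5·(33) = 16.5.

16.5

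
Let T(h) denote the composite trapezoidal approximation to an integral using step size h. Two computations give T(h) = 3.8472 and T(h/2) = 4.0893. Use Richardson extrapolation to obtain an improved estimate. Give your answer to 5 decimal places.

R = (4·T(h/2) − T(h)) / 3 = (4·4.0893 − 3.8472)/3 = (12.5100)/3 = 4.17000.

4.17000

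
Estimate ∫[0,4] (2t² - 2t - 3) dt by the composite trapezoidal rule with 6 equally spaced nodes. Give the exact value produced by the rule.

h = (4 − 0)/5 = 0.8.
Nodes t₀,…,t₅ = 0, 0.8, 1.6, 2.4, 3.2, 4.
f(t) = 2t² - 2t - 3: f₀=-3, f₁=-3.32, f₂=-1.08, f₃=3.72, f₄=11.08, f₅=21.
(h/2)·[f₀ + 2f₁ + 2f₂ + 2f₃ + 2f₄ + f₅] = 0.4·(38.8) = 15.52.

15.52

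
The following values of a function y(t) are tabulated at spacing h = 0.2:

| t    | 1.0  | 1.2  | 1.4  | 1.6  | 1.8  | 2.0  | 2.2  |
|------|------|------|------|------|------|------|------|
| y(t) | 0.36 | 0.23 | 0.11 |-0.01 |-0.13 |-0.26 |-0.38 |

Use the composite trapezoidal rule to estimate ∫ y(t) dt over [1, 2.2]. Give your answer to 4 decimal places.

-0.0140

h = 0.2, n = 6.
(h/2)·[y₀ + 2y₁ + 2y₂ + 2y₃ + 2y₄ + 2y₅ + y₆] = 0.1·(-0.14) = -0.0140.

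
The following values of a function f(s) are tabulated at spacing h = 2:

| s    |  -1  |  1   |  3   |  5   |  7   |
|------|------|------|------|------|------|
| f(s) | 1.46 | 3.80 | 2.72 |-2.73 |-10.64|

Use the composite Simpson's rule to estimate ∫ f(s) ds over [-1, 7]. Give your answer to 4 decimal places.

h = 2, n = 4.
(h/3)·[y₀ + 4y₁ + 2y₂ + 4y₃ + y₄] = 0.666667·(0.54) = 0.3600.

0.3600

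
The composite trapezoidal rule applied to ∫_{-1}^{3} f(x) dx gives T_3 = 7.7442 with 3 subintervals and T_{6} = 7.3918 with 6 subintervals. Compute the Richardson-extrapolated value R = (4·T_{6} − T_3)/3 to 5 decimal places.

R = (4·T_{6} − T_3) / 3 = (4·7.3918 − 7.7442)/3 = (21.8230)/3 = 7.27433.

7.27433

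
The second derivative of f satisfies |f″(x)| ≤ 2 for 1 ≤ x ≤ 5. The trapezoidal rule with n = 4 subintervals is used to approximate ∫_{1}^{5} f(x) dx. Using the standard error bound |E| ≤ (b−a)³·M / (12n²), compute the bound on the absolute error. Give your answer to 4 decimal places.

0.6667

|E| ≤ (4)³·2 / (12·4²) = 128/192 = 0.6667.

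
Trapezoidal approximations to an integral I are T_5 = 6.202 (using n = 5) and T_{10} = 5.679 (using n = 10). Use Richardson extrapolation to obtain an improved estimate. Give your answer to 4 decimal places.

5.5047

R = (4·T_{10} − T_5) / 3 = (4·5.679 − 6.202)/3 = (16.514)/3 = 5.5047.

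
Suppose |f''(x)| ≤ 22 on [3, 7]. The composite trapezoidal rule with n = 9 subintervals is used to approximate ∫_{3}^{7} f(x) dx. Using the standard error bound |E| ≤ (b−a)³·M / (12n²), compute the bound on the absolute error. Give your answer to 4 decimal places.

|E| ≤ (4)³·22 / (12·9²) = 1408/972 = 1.4486.

1.4486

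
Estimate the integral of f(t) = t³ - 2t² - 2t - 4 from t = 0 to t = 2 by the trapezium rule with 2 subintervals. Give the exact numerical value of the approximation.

-13

h = (2 − 0)/2 = 1.
Nodes t₀,…,t₂ = 0, 1, 2.
f(t) = t³ - 2t² - 2t - 4: f₀=-4, f₁=-7, f₂=-8.
(h/2)·[f₀ + 2f₁ + f₂] = 0.5·(-26) = -13.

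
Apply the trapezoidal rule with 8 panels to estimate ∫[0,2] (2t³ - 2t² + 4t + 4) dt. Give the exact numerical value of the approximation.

h = (2 − 0)/8 = 0.25.
Nodes t₀,…,t₈ = 0, 0.25, 0.5, 0.75, 1, 1.25, 1.5, 1.75, 2.
f(t) = 2t³ - 2t² + 4t + 4: f₀=4, f₁=4.90625, f₂=5.75, f₃=6.71875, f₄=8, f₅=9.78125, f₆=12.25, f₇=15.59375, f₈=20.
(h/2)·[f₀ + 2f₁ + 2f₂ + 2f₃ + 2f₄ + 2f₅ + 2f₆ + 2f₇ + f₈] = 0.125·(150) = 18.75.

18.75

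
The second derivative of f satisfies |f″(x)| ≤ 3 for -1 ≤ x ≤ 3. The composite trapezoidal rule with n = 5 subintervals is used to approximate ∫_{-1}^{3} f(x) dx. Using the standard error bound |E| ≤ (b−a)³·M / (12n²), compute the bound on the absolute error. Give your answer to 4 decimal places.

|E| ≤ (4)³·3 / (12·5²) = 192/300 = 0.6400.

0.6400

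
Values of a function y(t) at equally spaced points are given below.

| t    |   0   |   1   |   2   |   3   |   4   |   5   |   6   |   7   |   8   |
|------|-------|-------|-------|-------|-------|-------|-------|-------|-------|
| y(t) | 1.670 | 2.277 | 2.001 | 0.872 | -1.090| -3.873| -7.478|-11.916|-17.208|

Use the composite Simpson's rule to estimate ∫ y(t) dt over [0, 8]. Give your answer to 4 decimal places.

h = 1, n = 8.
(h/3)·[y₀ + 4y₁ + 2y₂ + 4y₃ + 2y₄ + 4y₅ + 2y₆ + 4y₇ + y₈] = 0.333333·(-79.232) = -26.4107.

-26.4107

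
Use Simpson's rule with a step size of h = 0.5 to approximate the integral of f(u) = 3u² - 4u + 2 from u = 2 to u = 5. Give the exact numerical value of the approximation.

h = (5 − 2)/6 = 0.5.
Nodes u₀,…,u₆ = 2, 2.5, 3, 3.5, 4, 4.5, 5.
f(u) = 3u² - 4u + 2: f₀=6, f₁=10.75, f₂=17, f₃=24.75, f₄=34, f₅=44.75, f₆=57.
(h/3)·[f₀ + 4f₁ + 2f₂ + 4f₃ + 2f₄ + 4f₅ + f₆] = 0.166667·(486) = 81.

81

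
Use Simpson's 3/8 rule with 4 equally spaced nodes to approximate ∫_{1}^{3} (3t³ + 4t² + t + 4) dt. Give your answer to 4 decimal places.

106.6667

h = (3 − 1)/3 = 0.666667.
Nodes t₀,…,t₃ = 1, 1.666667, 2.333333, 3.
f(t) = 3t³ + 4t² + t + 4: f₀=12, f₁=30.666667, f₂=66.222222, f₃=124.
(3h/8)·[f₀ + 3f₁ + 3f₂ + f₃] = 0.25·(426.666667) = 106.6667.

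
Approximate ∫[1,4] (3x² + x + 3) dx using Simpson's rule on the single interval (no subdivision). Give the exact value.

79.5

S = (b−a)/6 · [f(1) + 4f(2.5) + f(4)] = 0.5·[7 + 4·24.25 + 55] = 79.5.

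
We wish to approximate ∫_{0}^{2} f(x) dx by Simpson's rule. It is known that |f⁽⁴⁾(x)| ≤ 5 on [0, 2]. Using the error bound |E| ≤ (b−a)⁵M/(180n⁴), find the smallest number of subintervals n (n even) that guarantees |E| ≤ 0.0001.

Need 160/(180n⁴) ≤ 0.0001.
n⁴ ≥ 160/(180·0.0001) = 8888.89 ⇒ n ≥ 9.7098, so the smallest even n is 10. (n must be even for Simpson's rule.)

10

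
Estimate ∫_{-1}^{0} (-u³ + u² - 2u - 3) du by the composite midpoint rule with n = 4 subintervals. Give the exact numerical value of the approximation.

-1.4296875

h = (0 − (-1))/4 = 0.25.
Midpoints m₁,…,m₄ = -0.875, -0.625, -0.375, -0.125.
f(m₁)=0.185546875, f(m₂)=-1.115234375, f(m₃)=-2.056640625, f(m₄)=-2.732421875.
h·[f(m₁) + f(m₂) + f(m₃) + f(m₄)] = 0.25·(-5.71875) = -1.4296875.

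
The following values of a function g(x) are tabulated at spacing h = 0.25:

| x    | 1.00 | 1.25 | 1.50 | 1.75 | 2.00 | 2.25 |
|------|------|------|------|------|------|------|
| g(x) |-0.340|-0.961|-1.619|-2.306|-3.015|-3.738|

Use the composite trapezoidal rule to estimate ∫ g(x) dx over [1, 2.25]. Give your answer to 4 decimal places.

-2.4850

h = 0.25, n = 5.
(h/2)·[y₀ + 2y₁ + 2y₂ + 2y₃ + 2y₄ + y₅] = 0.125·(-19.880) = -2.4850.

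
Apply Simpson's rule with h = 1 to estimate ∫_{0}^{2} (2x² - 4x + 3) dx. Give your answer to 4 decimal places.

h = (2 − 0)/2 = 1.
Nodes x₀,…,x₂ = 0, 1, 2.
f(x) = 2x² - 4x + 3: f₀=3, f₁=1, f₂=3.
(h/3)·[f₀ + 4f₁ + f₂] = 0.333333·(10) = 3.3333.

3.3333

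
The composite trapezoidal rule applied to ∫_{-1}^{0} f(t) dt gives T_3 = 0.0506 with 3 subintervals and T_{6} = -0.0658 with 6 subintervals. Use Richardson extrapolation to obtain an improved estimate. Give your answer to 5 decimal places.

-0.10460

R = (4·T_{6} − T_3) / 3 = (4·(-0.0658) − 0.0506)/3 = (-0.3138)/3 = -0.10460.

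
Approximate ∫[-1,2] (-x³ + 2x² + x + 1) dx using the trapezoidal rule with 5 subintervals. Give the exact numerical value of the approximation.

6.84

h = (2 − (-1))/5 = 0.6.
Nodes x₀,…,x₅ = -1, -0.4, 0.2, 0.8, 1.4, 2.
f(x) = -x³ + 2x² + x + 1: f₀=3, f₁=0.984, f₂=1.272, f₃=2.568, f₄=3.576, f₅=3.
(h/2)·[f₀ + 2f₁ + 2f₂ + 2f₃ + 2f₄ + f₅] = 0.3·(22.8) = 6.84.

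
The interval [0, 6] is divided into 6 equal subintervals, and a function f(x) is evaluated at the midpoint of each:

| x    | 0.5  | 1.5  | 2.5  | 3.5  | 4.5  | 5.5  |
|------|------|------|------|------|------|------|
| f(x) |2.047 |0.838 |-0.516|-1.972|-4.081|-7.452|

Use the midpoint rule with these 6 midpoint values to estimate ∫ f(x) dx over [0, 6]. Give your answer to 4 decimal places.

-11.1360

h = 1, n = 6.
h·[y(m₁) + y(m₂) + y(m₃) + y(m₄) + y(m₅) + y(m₆)] = 1·(-11.136) = -11.1360.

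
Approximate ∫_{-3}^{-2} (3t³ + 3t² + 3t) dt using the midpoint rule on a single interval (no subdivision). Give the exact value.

-35.625

M = (b−a)·f(-2.5) = 1·(-35.625) = -35.625.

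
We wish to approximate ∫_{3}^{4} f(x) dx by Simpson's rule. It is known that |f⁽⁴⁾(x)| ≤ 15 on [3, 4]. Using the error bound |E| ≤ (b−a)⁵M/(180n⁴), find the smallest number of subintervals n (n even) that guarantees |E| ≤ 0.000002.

Need 15/(180n⁴) ≤ 0.000002.
n⁴ ≥ 15/(180·0.000002) = 41666.7 ⇒ n ≥ 14.2872, so the smallest even n is 16. (n must be even for Simpson's rule.)

16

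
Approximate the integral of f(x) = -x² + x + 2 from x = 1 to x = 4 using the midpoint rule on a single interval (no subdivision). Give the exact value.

-5.25

M = (b−a)·f(2.5) = 3·(-1.75) = -5.25.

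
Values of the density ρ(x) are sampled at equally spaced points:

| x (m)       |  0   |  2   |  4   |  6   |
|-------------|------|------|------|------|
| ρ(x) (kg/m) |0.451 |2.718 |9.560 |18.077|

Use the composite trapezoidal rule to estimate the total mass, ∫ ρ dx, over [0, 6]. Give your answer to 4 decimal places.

h = 2, n = 3.
(h/2)·[y₀ + 2y₁ + 2y₂ + y₃] = 1·(43.084) = 43.0840.

43.0840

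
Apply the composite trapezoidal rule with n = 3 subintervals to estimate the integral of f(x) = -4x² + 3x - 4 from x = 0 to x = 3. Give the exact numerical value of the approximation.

h = (3 − 0)/3 = 1.
Nodes x₀,…,x₃ = 0, 1, 2, 3.
f(x) = -4x² + 3x - 4: f₀=-4, f₁=-5, f₂=-14, f₃=-31.
(h/2)·[f₀ + 2f₁ + 2f₂ + f₃] = 0.5·(-73) = -36.5.

-36.5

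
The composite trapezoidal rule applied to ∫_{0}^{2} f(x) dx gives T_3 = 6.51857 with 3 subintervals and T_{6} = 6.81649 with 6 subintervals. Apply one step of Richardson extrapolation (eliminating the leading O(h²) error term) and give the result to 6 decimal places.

6.915797

R = (4·T_{6} − T_3) / 3 = (4·6.81649 − 6.51857)/3 = (20.74739)/3 = 6.915797.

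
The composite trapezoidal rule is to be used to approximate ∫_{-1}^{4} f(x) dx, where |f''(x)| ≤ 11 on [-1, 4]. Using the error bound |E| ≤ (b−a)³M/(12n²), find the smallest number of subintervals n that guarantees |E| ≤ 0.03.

62

Need 1375/(12n²) ≤ 0.03.
n² ≥ 1375/(12·0.03) = 3819.44 ⇒ n ≥ 61.8017, so the smallest n is 62.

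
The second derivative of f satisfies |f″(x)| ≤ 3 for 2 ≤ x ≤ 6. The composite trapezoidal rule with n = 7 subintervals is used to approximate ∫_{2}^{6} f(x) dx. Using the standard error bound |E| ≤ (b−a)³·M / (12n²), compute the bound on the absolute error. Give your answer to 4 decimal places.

|E| ≤ (4)³·3 / (12·7²) = 192/588 = 0.3265.

0.3265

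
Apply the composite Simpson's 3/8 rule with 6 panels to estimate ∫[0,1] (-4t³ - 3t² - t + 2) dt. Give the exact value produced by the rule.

h = (1 − 0)/6 = 0.166667.
Nodes t₀,…,t₆ = 0, 0.166667, 0.333333, 0.5, 0.666667, 0.833333, 1.
f(t) = -4t³ - 3t² - t + 2: f₀=2, f₁=1.731481, f₂=1.185185, f₃=0.25, f₄=-1.185185, f₅=-3.231481, f₆=-6.
(3h/8)·[f₀ + 3f₁ + 3f₂ + 2f₃ + 3f₄ + 3f₅ + f₆] = 0.0625·(-8) = -0.5.

-0.5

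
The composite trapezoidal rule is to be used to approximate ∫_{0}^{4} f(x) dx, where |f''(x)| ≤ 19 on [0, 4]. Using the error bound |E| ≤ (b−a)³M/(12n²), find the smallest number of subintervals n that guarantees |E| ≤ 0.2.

Need 1216/(12n²) ≤ 0.2.
n² ≥ 1216/(12·0.2) = 506.667 ⇒ n ≥ 22.5093, so the smallest n is 23.

23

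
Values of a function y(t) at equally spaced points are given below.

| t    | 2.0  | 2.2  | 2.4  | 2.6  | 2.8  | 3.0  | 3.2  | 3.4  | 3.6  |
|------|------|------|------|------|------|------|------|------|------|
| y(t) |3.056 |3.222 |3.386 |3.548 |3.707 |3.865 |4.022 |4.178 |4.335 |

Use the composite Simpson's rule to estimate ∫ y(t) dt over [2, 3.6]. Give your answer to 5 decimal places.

h = 0.2, n = 8.
(h/3)·[y₀ + 4y₁ + 2y₂ + 4y₃ + 2y₄ + 4y₅ + 2y₆ + 4y₇ + y₈] = 0.066667·(88.873) = 5.92487.

5.92487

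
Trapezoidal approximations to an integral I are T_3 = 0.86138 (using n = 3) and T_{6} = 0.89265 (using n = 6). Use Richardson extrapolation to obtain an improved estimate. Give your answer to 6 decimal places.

R = (4·T_{6} − T_3) / 3 = (4·0.89265 − 0.86138)/3 = (2.70922)/3 = 0.903073.

0.903073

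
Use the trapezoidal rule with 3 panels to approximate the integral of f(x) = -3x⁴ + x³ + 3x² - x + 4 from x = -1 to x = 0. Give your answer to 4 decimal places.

h = (0 − (-1))/3 = 0.333333.
Nodes x₀,…,x₃ = -1, -0.666667, -0.333333, 0.
f(x) = -3x⁴ + x³ + 3x² - x + 4: f₀=4, f₁=5.111111, f₂=4.592593, f₃=4.
(h/2)·[f₀ + 2f₁ + 2f₂ + f₃] = 0.166667·(27.407407) = 4.5679.

4.5679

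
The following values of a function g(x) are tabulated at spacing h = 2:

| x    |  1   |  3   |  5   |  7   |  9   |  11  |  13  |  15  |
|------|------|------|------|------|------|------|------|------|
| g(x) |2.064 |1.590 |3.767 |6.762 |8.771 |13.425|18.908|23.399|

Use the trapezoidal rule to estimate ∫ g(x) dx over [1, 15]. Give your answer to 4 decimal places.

131.9090

h = 2, n = 7.
(h/2)·[y₀ + 2y₁ + 2y₂ + 2y₃ + 2y₄ + 2y₅ + 2y₆ + y₇] = 1·(131.909) = 131.9090.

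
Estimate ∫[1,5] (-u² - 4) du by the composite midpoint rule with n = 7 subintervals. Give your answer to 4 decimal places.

h = (5 − 1)/7 = 0.571429.
Midpoints m₁,…,m₇ = 1.285714, 1.857143, 2.428571, 3, 3.571429, 4.142857, 4.714286.
f(m₁)=-5.653061, f(m₂)=-7.448980, f(m₃)=-9.897959, f(m₄)=-13, f(m₅)=-16.755102, f(m₆)=-21.163265, f(m₇)=-26.224490.
h·[f(m₁) + f(m₂) + f(m₃) + f(m₄) + f(m₅) + f(m₆) + f(m₇)] = 0.571429·(-100.142857) = -57.2245.

-57.2245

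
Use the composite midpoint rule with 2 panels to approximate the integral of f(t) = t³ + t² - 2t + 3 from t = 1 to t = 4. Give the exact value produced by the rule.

h = (4 − 1)/2 = 1.5.
Midpoints m₁,…,m₂ = 1.75, 3.25.
f(m₁)=7.921875, f(m₂)=41.390625.
h·[f(m₁) + f(m₂)] = 1.5·(49.3125) = 73.96875.

73.96875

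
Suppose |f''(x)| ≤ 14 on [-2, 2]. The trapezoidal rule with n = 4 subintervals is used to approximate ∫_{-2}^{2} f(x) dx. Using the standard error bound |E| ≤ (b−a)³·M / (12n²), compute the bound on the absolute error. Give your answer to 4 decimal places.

4.6667

|E| ≤ (4)³·14 / (12·4²) = 896/192 = 4.6667.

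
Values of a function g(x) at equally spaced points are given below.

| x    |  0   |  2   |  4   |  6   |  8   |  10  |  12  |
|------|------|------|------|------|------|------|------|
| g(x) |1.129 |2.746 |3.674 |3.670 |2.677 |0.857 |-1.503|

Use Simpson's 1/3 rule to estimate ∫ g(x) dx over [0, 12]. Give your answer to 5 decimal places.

h = 2, n = 6.
(h/3)·[y₀ + 4y₁ + 2y₂ + 4y₃ + 2y₄ + 4y₅ + y₆] = 0.666667·(41.420) = 27.61333.

27.61333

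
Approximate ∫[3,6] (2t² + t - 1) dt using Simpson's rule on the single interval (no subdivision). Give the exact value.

136.5

S = (b−a)/6 · [f(3) + 4f(4.5) + f(6)] = 0.5·[20 + 4·44 + 77] = 136.5.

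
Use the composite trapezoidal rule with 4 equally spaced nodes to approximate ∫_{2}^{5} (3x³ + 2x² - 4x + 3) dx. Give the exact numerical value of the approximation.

h = (5 − 2)/3 = 1.
Nodes x₀,…,x₃ = 2, 3, 4, 5.
f(x) = 3x³ + 2x² - 4x + 3: f₀=27, f₁=90, f₂=211, f₃=408.
(h/2)·[f₀ + 2f₁ + 2f₂ + f₃] = 0.5·(1037) = 518.5.

518.5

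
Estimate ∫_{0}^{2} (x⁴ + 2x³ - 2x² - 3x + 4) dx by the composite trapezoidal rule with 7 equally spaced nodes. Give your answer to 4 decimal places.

11.5103

h = (2 − 0)/6 = 0.333333.
Nodes x₀,…,x₆ = 0, 0.333333, 0.666667, 1, 1.333333, 1.666667, 2.
f(x) = x⁴ + 2x³ - 2x² - 3x + 4: f₀=4, f₁=2.864198, f₂=1.901235, f₃=2, f₄=4.345679, f₅=10.419753, f₆=22.
(h/2)·[f₀ + 2f₁ + 2f₂ + 2f₃ + 2f₄ + 2f₅ + f₆] = 0.166667·(69.061728) = 11.5103.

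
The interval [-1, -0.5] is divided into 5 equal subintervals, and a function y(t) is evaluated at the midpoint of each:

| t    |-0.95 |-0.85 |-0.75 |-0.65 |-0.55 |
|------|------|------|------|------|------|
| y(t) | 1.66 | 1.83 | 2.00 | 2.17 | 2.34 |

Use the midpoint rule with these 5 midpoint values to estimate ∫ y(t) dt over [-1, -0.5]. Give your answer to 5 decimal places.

1.00000

h = 0.1, n = 5.
h·[y(m₁) + y(m₂) + y(m₃) + y(m₄) + y(m₅)] = 0.1·(10.00) = 1.00000.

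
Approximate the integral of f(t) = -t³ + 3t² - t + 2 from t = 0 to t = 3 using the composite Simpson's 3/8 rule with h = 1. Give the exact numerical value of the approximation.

h = (3 − 0)/3 = 1.
Nodes t₀,…,t₃ = 0, 1, 2, 3.
f(t) = -t³ + 3t² - t + 2: f₀=2, f₁=3, f₂=4, f₃=-1.
(3h/8)·[f₀ + 3f₁ + 3f₂ + f₃] = 0.375·(22) = 8.25.

8.25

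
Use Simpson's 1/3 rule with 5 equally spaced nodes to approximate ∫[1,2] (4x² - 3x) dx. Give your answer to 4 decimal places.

4.8333

h = (2 − 1)/4 = 0.25.
Nodes x₀,…,x₄ = 1, 1.25, 1.5, 1.75, 2.
f(x) = 4x² - 3x: f₀=1, f₁=2.5, f₂=4.5, f₃=7, f₄=10.
(h/3)·[f₀ + 4f₁ + 2f₂ + 4f₃ + f₄] = 0.083333·(58) = 4.8333.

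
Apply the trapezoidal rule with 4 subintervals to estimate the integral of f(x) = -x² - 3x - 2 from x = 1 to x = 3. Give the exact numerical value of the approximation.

-24.75

h = (3 − 1)/4 = 0.5.
Nodes x₀,…,x₄ = 1, 1.5, 2, 2.5, 3.
f(x) = -x² - 3x - 2: f₀=-6, f₁=-8.75, f₂=-12, f₃=-15.75, f₄=-20.
(h/2)·[f₀ + 2f₁ + 2f₂ + 2f₃ + f₄] = 0.25·(-99) = -24.75.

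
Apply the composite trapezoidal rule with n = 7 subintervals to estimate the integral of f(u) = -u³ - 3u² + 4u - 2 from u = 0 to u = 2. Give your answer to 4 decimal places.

-8.1633

h = (2 − 0)/7 = 0.285714.
Nodes u₀,…,u₇ = 0, 0.285714, 0.571429, 0.857143, 1.142857, 1.428571, 1.714286, 2.
f(u) = -u³ - 3u² + 4u - 2: f₀=-2, f₁=-1.125364, f₂=-0.880466, f₃=-1.405248, f₄=-2.839650, f₅=-5.323615, f₆=-8.997085, f₇=-14.
(h/2)·[f₀ + 2f₁ + 2f₂ + 2f₃ + 2f₄ + 2f₅ + 2f₆ + f₇] = 0.142857·(-57.142857) = -8.1633.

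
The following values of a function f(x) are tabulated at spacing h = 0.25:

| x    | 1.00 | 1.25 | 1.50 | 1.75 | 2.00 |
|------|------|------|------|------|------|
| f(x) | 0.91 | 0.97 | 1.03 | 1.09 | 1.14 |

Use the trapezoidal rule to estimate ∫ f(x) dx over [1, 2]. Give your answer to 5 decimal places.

h = 0.25, n = 4.
(h/2)·[y₀ + 2y₁ + 2y₂ + 2y₃ + y₄] = 0.125·(8.23) = 1.02875.

1.02875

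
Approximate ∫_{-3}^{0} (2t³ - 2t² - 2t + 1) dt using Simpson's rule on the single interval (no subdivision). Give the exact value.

-46.5

S = (b−a)/6 · [f(-3) + 4f(-1.5) + f(0)] = 0.5·[(-65) + 4·(-7.25) + 1] = -46.5.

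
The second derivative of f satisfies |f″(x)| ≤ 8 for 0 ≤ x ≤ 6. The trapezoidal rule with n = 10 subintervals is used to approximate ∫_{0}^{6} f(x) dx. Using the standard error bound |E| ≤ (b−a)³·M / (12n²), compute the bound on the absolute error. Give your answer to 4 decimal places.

1.4400

|E| ≤ (6)³·8 / (12·10²) = 1728/1200 = 1.4400.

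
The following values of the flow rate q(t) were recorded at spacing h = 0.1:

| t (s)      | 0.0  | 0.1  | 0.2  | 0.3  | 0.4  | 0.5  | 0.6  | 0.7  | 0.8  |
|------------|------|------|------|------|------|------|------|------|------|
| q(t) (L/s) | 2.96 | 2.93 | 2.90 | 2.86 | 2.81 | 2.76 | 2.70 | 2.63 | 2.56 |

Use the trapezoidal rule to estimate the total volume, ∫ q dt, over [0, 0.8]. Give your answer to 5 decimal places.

h = 0.1, n = 8.
(h/2)·[y₀ + 2y₁ + 2y₂ + 2y₃ + 2y₄ + 2y₅ + 2y₆ + 2y₇ + y₈] = 0.05·(44.70) = 2.23500.

2.23500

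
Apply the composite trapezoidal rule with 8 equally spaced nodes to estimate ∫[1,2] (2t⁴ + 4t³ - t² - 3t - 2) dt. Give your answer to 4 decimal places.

h = (2 − 1)/7 = 0.142857.
Nodes t₀,…,t₇ = 1, 1.142857, 1.285714, 1.428571, 1.571429, 1.714286, 1.857143, 2.
f(t) = 2t⁴ + 4t³ - t² - 3t - 2: f₀=0, f₁=2.648063, f₂=6.456476, f₃=11.665140, f₄=18.533944, f₅=27.342774, f₆=38.391504, f₇=52.
(h/2)·[f₀ + 2f₁ + 2f₂ + 2f₃ + 2f₄ + 2f₅ + 2f₆ + f₇] = 0.071429·(262.075802) = 18.7197.

18.7197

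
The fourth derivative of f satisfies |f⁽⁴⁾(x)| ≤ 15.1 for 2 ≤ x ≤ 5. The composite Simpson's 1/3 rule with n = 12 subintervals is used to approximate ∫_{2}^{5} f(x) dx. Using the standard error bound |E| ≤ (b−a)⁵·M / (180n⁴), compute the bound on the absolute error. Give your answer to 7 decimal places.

0.0009831

|E| ≤ (3)⁵·15.1 / (180·12⁴) = 3669.3/3732480 = 0.0009831.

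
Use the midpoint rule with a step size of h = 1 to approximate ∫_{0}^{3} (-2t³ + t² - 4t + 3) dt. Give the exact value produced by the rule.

-38.5

h = (3 − 0)/3 = 1.
Midpoints m₁,…,m₃ = 0.5, 1.5, 2.5.
f(m₁)=1, f(m₂)=-7.5, f(m₃)=-32.
h·[f(m₁) + f(m₂) + f(m₃)] = 1·(-38.5) = -38.5.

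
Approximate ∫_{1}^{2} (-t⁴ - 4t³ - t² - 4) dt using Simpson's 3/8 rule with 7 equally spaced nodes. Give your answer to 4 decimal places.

-27.5336

h = (2 − 1)/6 = 0.166667.
Nodes t₀,…,t₆ = 1, 1.166667, 1.333333, 1.5, 1.666667, 1.833333, 2.
f(t) = -t⁴ - 4t³ - t² - 4: f₀=-10, f₁=-13.565586, f₂=-18.419753, f₃=-24.8125, f₄=-33.012346, f₅=-43.306327, f₆=-56.
(3h/8)·[f₀ + 3f₁ + 3f₂ + 2f₃ + 3f₄ + 3f₅ + f₆] = 0.0625·(-440.537037) = -27.5336.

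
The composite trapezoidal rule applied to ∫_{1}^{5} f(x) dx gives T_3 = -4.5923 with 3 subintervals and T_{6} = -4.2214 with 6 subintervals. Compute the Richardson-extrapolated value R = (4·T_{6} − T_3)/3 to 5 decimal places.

-4.09777

R = (4·T_{6} − T_3) / 3 = (4·(-4.2214) − (-4.5923))/3 = (-12.2933)/3 = -4.09777.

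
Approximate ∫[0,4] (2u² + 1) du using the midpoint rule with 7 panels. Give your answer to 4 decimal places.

46.4490

h = (4 − 0)/7 = 0.571429.
Midpoints m₁,…,m₇ = 0.285714, 0.857143, 1.428571, 2, 2.571429, 3.142857, 3.714286.
f(m₁)=1.163265, f(m₂)=2.469388, f(m₃)=5.081633, f(m₄)=9, f(m₅)=14.224490, f(m₆)=20.755102, f(m₇)=28.591837.
h·[f(m₁) + f(m₂) + f(m₃) + f(m₄) + f(m₅) + f(m₆) + f(m₇)] = 0.571429·(81.285714) = 46.4490.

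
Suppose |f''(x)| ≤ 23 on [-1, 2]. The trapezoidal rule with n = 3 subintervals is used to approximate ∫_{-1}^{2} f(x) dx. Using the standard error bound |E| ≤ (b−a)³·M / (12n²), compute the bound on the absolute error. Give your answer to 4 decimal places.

5.7500

|E| ≤ (3)³·23 / (12·3²) = 621/108 = 5.7500.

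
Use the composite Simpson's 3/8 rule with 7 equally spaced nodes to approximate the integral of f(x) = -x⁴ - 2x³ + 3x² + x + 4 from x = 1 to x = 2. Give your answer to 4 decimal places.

-1.2002

h = (2 − 1)/6 = 0.166667.
Nodes x₀,…,x₆ = 1, 1.166667, 1.333333, 1.5, 1.666667, 1.833333, 2.
f(x) = -x⁴ - 2x³ + 3x² + x + 4: f₀=5, f₁=4.221451, f₂=2.765432, f₃=0.4375, f₄=-2.975309, f₅=-7.704475, f₆=-14.
(3h/8)·[f₀ + 3f₁ + 3f₂ + 2f₃ + 3f₄ + 3f₅ + f₆] = 0.0625·(-19.203704) = -1.2002.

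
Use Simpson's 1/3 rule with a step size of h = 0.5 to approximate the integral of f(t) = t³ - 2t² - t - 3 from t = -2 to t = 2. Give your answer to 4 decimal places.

-22.6667

h = (2 − (-2))/8 = 0.5.
Nodes t₀,…,t₈ = -2, -1.5, -1, -0.5, 0, 0.5, 1, 1.5, 2.
f(t) = t³ - 2t² - t - 3: f₀=-17, f₁=-9.375, f₂=-5, f₃=-3.125, f₄=-3, f₅=-3.875, f₆=-5, f₇=-5.625, f₈=-5.
(h/3)·[f₀ + 4f₁ + 2f₂ + 4f₃ + 2f₄ + 4f₅ + 2f₆ + 4f₇ + f₈] = 0.166667·(-136) = -22.6667.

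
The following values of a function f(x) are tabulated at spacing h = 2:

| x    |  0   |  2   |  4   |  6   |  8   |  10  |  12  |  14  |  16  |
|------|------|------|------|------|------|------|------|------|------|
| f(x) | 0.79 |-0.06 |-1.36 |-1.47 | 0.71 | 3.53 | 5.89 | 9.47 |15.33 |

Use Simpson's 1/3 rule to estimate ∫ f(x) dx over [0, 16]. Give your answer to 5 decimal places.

h = 2, n = 8.
(h/3)·[y₀ + 4y₁ + 2y₂ + 4y₃ + 2y₄ + 4y₅ + 2y₆ + 4y₇ + y₈] = 0.666667·(72.48) = 48.32000.

48.32000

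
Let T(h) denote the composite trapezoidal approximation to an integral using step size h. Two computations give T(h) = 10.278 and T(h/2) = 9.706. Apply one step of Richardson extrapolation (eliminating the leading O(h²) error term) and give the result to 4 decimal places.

R = (4·T(h/2) − T(h)) / 3 = (4·9.706 − 10.278)/3 = (28.546)/3 = 9.5153.

9.5153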